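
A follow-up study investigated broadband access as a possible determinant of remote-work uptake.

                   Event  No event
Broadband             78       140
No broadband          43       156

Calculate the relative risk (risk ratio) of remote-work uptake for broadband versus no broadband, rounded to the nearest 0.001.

1.656

Cells: a = 78, b = 140, c = 43, d = 156.
Risk in exposed = 78/218 = 0.35780; risk in unexposed = 43/199 = 0.21608.
RR = 0.35780 / 0.21608 = 1.65586
The risk among the exposed is 1.66 times that among the unexposed.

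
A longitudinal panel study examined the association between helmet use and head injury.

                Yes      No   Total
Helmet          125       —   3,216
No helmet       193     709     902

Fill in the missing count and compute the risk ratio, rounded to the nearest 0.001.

0.182

The missing cell is in the exposed row: 3216 − 125 = 3091.
So a = 125, b = 3091, c = 193, d = 709.
RR = [a/(a+b)] / [c/(c+d)] = (125/3216) / (193/902) = 0.03887/0.21397 = 0.18165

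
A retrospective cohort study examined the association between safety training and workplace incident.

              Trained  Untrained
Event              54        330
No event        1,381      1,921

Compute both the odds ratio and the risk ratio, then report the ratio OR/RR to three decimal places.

Reading the table with exposure as columns: a = 54 (Trained, case), b = 1381 (Trained, non-case), c = 330 (Untrained, case), d = 1921.
OR = (54·1921)/(1381·330) = 103734/455730 = 0.22762
Risk in exposed = 54/1435 = 0.03763; risk in unexposed = 330/2251 = 0.14660; RR = 0.25669
OR/RR = 0.22762 / 0.25669 = 0.88677
The outcome is not rare, so the OR lies further from 1 than the RR.

0.887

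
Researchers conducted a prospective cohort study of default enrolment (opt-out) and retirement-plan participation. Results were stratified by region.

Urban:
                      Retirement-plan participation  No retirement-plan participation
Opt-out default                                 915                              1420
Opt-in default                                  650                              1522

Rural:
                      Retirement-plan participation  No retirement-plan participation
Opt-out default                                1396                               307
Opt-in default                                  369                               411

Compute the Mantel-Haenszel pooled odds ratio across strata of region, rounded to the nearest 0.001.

OR_MH = Σ(aᵢdᵢ/nᵢ) / Σ(bᵢcᵢ/nᵢ), where nᵢ is the stratum total.
Stratum 1 (Urban): n = 4507; a·d/n = 915·1522/4507 = 308.9927; b·c/n = 1420·650/4507 = 204.7925
Stratum 2 (Rural): n = 2483; a·d/n = 1396·411/2483 = 231.0737; b·c/n = 307·369/2483 = 45.6234
OR_MH = (308.9927 + 231.0737) / (204.7925 + 45.6234) = 540.0664 / 250.4160 = 2.15668

2.157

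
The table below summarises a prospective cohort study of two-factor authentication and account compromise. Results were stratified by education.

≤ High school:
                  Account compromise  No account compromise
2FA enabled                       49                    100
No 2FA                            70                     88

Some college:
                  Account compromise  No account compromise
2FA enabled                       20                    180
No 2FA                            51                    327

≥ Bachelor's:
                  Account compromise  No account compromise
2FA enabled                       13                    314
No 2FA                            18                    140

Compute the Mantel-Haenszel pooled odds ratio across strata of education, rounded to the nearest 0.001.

OR_MH = Σ(aᵢdᵢ/nᵢ) / Σ(bᵢcᵢ/nᵢ), where nᵢ is the stratum total.
Stratum 1 (≤ High school): n = 307; a·d/n = 49·88/307 = 14.0456; b·c/n = 100·70/307 = 22.8013
Stratum 2 (Some college): n = 578; a·d/n = 20·327/578 = 11.3149; b·c/n = 180·51/578 = 15.8824
Stratum 3 (≥ Bachelor's): n = 485; a·d/n = 13·140/485 = 3.7526; b·c/n = 314·18/485 = 11.6536
OR_MH = (14.0456 + 11.3149 + 3.7526) / (22.8013 + 15.8824 + 11.6536) = 29.1131 / 50.3373 = 0.57836

0.578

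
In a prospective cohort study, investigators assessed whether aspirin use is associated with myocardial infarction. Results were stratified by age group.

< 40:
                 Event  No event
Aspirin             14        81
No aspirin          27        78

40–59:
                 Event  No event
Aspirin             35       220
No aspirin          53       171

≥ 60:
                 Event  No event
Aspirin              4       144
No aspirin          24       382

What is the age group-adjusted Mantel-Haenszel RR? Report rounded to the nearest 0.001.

RR_MH = Σ(aᵢ·n₀ᵢ/nᵢ) / Σ(cᵢ·n₁ᵢ/nᵢ), with n₁ᵢ = aᵢ+bᵢ (exposed), n₀ᵢ = cᵢ+dᵢ (unexposed), nᵢ = n₁ᵢ+n₀ᵢ.
Stratum 1 (< 40): n₁ = 95, n₀ = 105, n = 200; a·n₀/n = 14·105/200 = 7.3500; c·n₁/n = 27·95/200 = 12.8250
Stratum 2 (40–59): n₁ = 255, n₀ = 224, n = 479; a·n₀/n = 35·224/479 = 16.3674; c·n₁/n = 53·255/479 = 28.2150
Stratum 3 (≥ 60): n₁ = 148, n₀ = 406, n = 554; a·n₀/n = 4·406/554 = 2.9314; c·n₁/n = 24·148/554 = 6.4116
RR_MH = (7.3500 + 16.3674 + 2.9314) / (12.8250 + 28.2150 + 6.4116) = 26.6488 / 47.4516 = 0.56160

0.562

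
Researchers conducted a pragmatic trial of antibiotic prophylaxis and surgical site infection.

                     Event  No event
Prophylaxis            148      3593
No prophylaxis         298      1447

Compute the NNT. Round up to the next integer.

8

Risk in treated group = 148/3741 = 0.03956; risk in control = 298/1745 = 0.17077.
Absolute risk reduction = 0.17077 − 0.03956 = 0.13121
NNT = 1 / ARR = 1 / 0.13121 = 7.621 → round up → 8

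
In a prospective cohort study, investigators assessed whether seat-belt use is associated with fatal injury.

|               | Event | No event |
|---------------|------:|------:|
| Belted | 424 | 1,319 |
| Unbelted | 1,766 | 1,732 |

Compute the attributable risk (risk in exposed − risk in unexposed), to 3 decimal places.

Cells: a = 424, b = 1319, c = 1766, d = 1732.
Risk in exposed = 424/1743 = 0.243259; risk in unexposed = 1766/3498 = 0.504860.
Risk difference = 0.243259 − 0.504860 = -0.261601

-0.262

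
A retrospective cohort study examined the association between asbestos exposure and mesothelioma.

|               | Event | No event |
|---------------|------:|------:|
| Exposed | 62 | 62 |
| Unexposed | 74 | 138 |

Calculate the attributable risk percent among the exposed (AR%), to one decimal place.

Cells: a = 62, b = 62, c = 74, d = 138.
Risk in exposed = 62/124 = 0.50000; risk in unexposed = 74/212 = 0.34906.
RR = 0.50000/0.34906 = 1.43243
AR% = (RR − 1)/RR × 100 = (1.43243 − 1)/1.43243 × 100 = 30.1887%

30.2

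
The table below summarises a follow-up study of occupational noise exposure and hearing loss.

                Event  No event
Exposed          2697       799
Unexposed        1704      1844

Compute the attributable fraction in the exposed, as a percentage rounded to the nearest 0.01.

37.74

Cells: a = 2697, b = 799, c = 1704, d = 1844.
Risk in exposed = 2697/3496 = 0.77145; risk in unexposed = 1704/3548 = 0.48027.
RR = 0.77145/0.48027 = 1.60629
AR% = (RR − 1)/RR × 100 = (1.60629 − 1)/1.60629 × 100 = 37.7447%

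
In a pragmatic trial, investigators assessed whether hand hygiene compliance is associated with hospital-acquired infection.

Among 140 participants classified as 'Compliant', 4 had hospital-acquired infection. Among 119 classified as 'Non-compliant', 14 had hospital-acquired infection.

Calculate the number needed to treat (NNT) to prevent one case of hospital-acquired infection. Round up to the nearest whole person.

12

Risk in treated group = 4/140 = 0.02857; risk in control = 14/119 = 0.11765.
Absolute risk reduction = 0.11765 − 0.02857 = 0.08908
NNT = 1 / ARR = 1 / 0.08908 = 11.226 → round up → 12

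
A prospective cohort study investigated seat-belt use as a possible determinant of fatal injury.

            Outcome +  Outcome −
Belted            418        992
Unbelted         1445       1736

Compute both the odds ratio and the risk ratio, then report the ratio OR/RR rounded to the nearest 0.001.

Cells: a = 418, b = 992, c = 1445, d = 1736.
OR = (418·1736)/(992·1445) = 725648/1433440 = 0.50623
Risk in exposed = 418/1410 = 0.29645; risk in unexposed = 1445/3181 = 0.45426; RR = 0.65261
OR/RR = 0.50623 / 0.65261 = 0.77570
The outcome is not rare, so the OR lies further from 1 than the RR.

0.776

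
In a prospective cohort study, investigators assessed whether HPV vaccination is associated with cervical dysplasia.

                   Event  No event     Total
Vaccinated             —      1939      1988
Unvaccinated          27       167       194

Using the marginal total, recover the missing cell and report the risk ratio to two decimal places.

The missing cell is in the exposed row: 1988 − 1939 = 49.
So a = 49, b = 1939, c = 27, d = 167.
RR = [a/(a+b)] / [c/(c+d)] = (49/1988) / (27/194) = 0.02465/0.13918 = 0.17710

0.18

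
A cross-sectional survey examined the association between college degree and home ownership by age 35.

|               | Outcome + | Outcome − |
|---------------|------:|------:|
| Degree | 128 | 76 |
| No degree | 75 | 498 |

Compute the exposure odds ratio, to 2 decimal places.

Cells: a = 128, b = 76, c = 75, d = 498.
OR = (a·d)/(b·c) = (128 × 498) / (76 × 75) = 63744 / 5700 = 11.18316
The odds of home ownership by age 35 are about 11.18 times as high in the degree group.

11.18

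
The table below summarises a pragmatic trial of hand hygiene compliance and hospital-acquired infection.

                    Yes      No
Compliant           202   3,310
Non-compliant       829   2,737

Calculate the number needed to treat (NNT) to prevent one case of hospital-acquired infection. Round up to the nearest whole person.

Risk in treated group = 202/3512 = 0.05752; risk in control = 829/3566 = 0.23247.
Absolute risk reduction = 0.23247 − 0.05752 = 0.17496
NNT = 1 / ARR = 1 / 0.17496 = 5.716 → round up → 6

6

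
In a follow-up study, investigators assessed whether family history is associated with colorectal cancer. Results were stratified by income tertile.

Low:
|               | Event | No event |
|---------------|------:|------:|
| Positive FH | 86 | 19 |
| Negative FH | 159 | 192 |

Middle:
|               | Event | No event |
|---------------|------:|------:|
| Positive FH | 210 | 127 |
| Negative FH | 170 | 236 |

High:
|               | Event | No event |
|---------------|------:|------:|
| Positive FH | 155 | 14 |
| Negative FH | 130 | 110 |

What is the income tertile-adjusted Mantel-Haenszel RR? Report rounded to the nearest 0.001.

1.624

RR_MH = Σ(aᵢ·n₀ᵢ/nᵢ) / Σ(cᵢ·n₁ᵢ/nᵢ), with n₁ᵢ = aᵢ+bᵢ (exposed), n₀ᵢ = cᵢ+dᵢ (unexposed), nᵢ = n₁ᵢ+n₀ᵢ.
Stratum 1 (Low): n₁ = 105, n₀ = 351, n = 456; a·n₀/n = 86·351/456 = 66.1974; c·n₁/n = 159·105/456 = 36.6118
Stratum 2 (Middle): n₁ = 337, n₀ = 406, n = 743; a·n₀/n = 210·406/743 = 114.7510; c·n₁/n = 170·337/743 = 77.1063
Stratum 3 (High): n₁ = 169, n₀ = 240, n = 409; a·n₀/n = 155·240/409 = 90.9535; c·n₁/n = 130·169/409 = 53.7164
RR_MH = (66.1974 + 114.7510 + 90.9535) / (36.6118 + 77.1063 + 53.7164) = 271.9019 / 167.4345 = 1.62393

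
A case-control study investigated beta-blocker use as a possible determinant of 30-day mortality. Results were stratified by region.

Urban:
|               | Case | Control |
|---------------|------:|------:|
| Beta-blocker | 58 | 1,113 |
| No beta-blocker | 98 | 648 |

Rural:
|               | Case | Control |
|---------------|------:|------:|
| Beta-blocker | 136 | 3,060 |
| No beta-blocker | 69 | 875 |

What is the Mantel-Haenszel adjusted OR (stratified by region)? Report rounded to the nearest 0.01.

0.45

OR_MH = Σ(aᵢdᵢ/nᵢ) / Σ(bᵢcᵢ/nᵢ), where nᵢ is the stratum total.
Stratum 1 (Urban): n = 1917; a·d/n = 58·648/1917 = 19.6056; b·c/n = 1113·98/1917 = 56.8983
Stratum 2 (Rural): n = 4140; a·d/n = 136·875/4140 = 28.7440; b·c/n = 3060·69/4140 = 51.0000
OR_MH = (19.6056 + 28.7440) / (56.8983 + 51.0000) = 48.3496 / 107.8983 = 0.44810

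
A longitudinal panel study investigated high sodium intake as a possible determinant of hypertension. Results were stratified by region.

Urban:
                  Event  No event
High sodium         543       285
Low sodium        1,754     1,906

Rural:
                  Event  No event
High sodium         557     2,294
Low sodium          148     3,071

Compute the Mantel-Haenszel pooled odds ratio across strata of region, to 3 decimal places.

3.063

OR_MH = Σ(aᵢdᵢ/nᵢ) / Σ(bᵢcᵢ/nᵢ), where nᵢ is the stratum total.
Stratum 1 (Urban): n = 4488; a·d/n = 543·1906/4488 = 230.6056; b·c/n = 285·1754/4488 = 111.3837
Stratum 2 (Rural): n = 6070; a·d/n = 557·3071/6070 = 281.8035; b·c/n = 2294·148/6070 = 55.9328
OR_MH = (230.6056 + 281.8035) / (111.3837 + 55.9328) = 512.4091 / 167.3165 = 3.06251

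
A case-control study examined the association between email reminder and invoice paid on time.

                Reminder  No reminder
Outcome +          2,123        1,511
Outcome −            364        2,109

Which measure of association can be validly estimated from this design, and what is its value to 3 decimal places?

Reading the table with exposure as columns: a = 2123 (Reminder, case), b = 364 (Reminder, non-case), c = 1511 (No reminder, case), d = 2109.
This is a case-control study: participants were sampled on outcome status, so risks in the source population cannot be estimated directly — relative risk is not valid here. The odds ratio is the appropriate measure.
OR = (a·d)/(b·c) = (2123 × 2109) / (364 × 1511) = 4477407 / 550004 = 8.14068

8.141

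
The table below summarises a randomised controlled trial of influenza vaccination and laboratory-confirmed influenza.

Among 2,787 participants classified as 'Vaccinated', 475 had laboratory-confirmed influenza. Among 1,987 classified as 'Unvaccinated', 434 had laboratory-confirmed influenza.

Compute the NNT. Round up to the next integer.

Risk in treated group = 475/2787 = 0.17043; risk in control = 434/1987 = 0.21842.
Absolute risk reduction = 0.21842 − 0.17043 = 0.04799
NNT = 1 / ARR = 1 / 0.04799 = 20.840 → round up → 21

21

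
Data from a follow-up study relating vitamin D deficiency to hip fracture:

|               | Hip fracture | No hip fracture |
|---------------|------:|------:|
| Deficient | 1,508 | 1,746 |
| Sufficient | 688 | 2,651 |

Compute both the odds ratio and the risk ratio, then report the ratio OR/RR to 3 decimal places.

1.480

Cells: a = 1508, b = 1746, c = 688, d = 2651.
OR = (1508·2651)/(1746·688) = 3997708/1201248 = 3.32796
Risk in exposed = 1508/3254 = 0.46343; risk in unexposed = 688/3339 = 0.20605; RR = 2.24912
OR/RR = 3.32796 / 2.24912 = 1.47968
The outcome is not rare, so the OR lies further from 1 than the RR.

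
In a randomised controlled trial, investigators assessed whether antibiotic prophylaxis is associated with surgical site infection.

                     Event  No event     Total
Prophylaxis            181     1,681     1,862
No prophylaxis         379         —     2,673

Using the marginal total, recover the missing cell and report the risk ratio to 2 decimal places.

0.69

The missing cell is in the unexposed row: 2673 − 379 = 2294.
So a = 181, b = 1681, c = 379, d = 2294.
RR = [a/(a+b)] / [c/(c+d)] = (181/1862) / (379/2673) = 0.09721/0.14179 = 0.68558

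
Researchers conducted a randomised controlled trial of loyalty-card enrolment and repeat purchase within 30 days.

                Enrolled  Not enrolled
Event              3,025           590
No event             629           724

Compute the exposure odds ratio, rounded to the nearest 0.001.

5.901

Reading the table with exposure as columns: a = 3025 (Enrolled, case), b = 629 (Enrolled, non-case), c = 590 (Not enrolled, case), d = 724.
OR = (a·d)/(b·c) = (3025 × 724) / (629 × 590) = 2190100 / 371110 = 5.90148
The odds of repeat purchase within 30 days are about 5.90 times as high in the enrolled group.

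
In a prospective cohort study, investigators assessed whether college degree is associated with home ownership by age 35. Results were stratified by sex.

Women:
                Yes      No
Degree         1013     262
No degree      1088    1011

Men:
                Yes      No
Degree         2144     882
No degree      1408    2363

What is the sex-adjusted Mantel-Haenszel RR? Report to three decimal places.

RR_MH = Σ(aᵢ·n₀ᵢ/nᵢ) / Σ(cᵢ·n₁ᵢ/nᵢ), with n₁ᵢ = aᵢ+bᵢ (exposed), n₀ᵢ = cᵢ+dᵢ (unexposed), nᵢ = n₁ᵢ+n₀ᵢ.
Stratum 1 (Women): n₁ = 1275, n₀ = 2099, n = 3374; a·n₀/n = 1013·2099/3374 = 630.1977; c·n₁/n = 1088·1275/3374 = 411.1440
Stratum 2 (Men): n₁ = 3026, n₀ = 3771, n = 6797; a·n₀/n = 2144·3771/6797 = 1189.4989; c·n₁/n = 1408·3026/6797 = 626.8365
RR_MH = (630.1977 + 1189.4989) / (411.1440 + 626.8365) = 1819.6966 / 1037.9806 = 1.75311

1.753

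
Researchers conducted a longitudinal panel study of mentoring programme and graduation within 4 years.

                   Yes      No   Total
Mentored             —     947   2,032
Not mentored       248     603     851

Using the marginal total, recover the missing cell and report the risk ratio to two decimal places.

1.83

The missing cell is in the exposed row: 2032 − 947 = 1085.
So a = 1085, b = 947, c = 248, d = 603.
RR = [a/(a+b)] / [c/(c+d)] = (1085/2032) / (248/851) = 0.53396/0.29142 = 1.83225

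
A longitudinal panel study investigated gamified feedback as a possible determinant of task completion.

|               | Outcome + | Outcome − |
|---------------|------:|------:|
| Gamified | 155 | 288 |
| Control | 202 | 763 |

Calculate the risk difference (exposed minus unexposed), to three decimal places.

Cells: a = 155, b = 288, c = 202, d = 763.
Risk in exposed = 155/443 = 0.349887; risk in unexposed = 202/965 = 0.209326.
Risk difference = 0.349887 − 0.209326 = 0.140561

0.141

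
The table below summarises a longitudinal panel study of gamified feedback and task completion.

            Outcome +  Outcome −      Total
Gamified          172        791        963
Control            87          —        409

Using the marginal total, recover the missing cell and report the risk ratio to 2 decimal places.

The missing cell is in the unexposed row: 409 − 87 = 322.
So a = 172, b = 791, c = 87, d = 322.
RR = [a/(a+b)] / [c/(c+d)] = (172/963) / (87/409) = 0.17861/0.21271 = 0.83967

0.84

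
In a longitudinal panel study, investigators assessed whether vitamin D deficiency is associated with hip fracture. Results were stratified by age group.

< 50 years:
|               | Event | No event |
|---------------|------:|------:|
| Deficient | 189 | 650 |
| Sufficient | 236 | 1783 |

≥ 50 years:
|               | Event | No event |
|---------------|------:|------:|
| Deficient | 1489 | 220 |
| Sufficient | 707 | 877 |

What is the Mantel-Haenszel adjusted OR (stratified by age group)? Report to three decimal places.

5.098

OR_MH = Σ(aᵢdᵢ/nᵢ) / Σ(bᵢcᵢ/nᵢ), where nᵢ is the stratum total.
Stratum 1 (< 50 years): n = 2858; a·d/n = 189·1783/2858 = 117.9101; b·c/n = 650·236/2858 = 53.6739
Stratum 2 (≥ 50 years): n = 3293; a·d/n = 1489·877/3293 = 396.5542; b·c/n = 220·707/3293 = 47.2335
OR_MH = (117.9101 + 396.5542) / (53.6739 + 47.2335) = 514.4643 / 100.9074 = 5.09838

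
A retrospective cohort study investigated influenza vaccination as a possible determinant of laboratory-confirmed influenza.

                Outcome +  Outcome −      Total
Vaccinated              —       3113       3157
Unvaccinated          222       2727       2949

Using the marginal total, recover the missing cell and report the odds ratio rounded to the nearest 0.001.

0.174

The missing cell is in the exposed row: 3157 − 3113 = 44.
So a = 44, b = 3113, c = 222, d = 2727.
OR = (a·d)/(b·c) = (44 × 2727) / (3113 × 222) = 119988 / 691086 = 0.17362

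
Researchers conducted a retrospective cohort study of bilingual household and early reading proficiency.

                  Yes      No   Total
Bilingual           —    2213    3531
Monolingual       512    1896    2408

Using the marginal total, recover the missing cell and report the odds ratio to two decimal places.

2.21

The missing cell is in the exposed row: 3531 − 2213 = 1318.
So a = 1318, b = 2213, c = 512, d = 1896.
OR = (a·d)/(b·c) = (1318 × 1896) / (2213 × 512) = 2498928 / 1133056 = 2.20548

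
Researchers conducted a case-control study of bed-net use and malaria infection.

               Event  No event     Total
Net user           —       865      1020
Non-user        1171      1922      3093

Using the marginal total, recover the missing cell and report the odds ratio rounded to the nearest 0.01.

0.29

The missing cell is in the exposed row: 1020 − 865 = 155.
So a = 155, b = 865, c = 1171, d = 1922.
OR = (a·d)/(b·c) = (155 × 1922) / (865 × 1171) = 297910 / 1012915 = 0.29411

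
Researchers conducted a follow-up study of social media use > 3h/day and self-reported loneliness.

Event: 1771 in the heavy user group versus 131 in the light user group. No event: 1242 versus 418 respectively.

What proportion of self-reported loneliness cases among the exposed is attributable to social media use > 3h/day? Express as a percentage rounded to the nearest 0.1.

From the description: a = 1771, b = 1242, c = 131, d = 418.
Risk in exposed = 1771/3013 = 0.58779; risk in unexposed = 131/549 = 0.23862.
RR = 0.58779/0.23862 = 2.46332
AR% = (RR − 1)/RR × 100 = (2.46332 − 1)/2.46332 × 100 = 59.4043%

59.4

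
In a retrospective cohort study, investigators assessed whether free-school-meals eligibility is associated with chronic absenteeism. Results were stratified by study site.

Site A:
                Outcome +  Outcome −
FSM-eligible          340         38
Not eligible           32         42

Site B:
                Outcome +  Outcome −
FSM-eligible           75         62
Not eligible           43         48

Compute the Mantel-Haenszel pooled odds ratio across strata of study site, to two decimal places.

3.29

OR_MH = Σ(aᵢdᵢ/nᵢ) / Σ(bᵢcᵢ/nᵢ), where nᵢ is the stratum total.
Stratum 1 (Site A): n = 452; a·d/n = 340·42/452 = 31.5929; b·c/n = 38·32/452 = 2.6903
Stratum 2 (Site B): n = 228; a·d/n = 75·48/228 = 15.7895; b·c/n = 62·43/228 = 11.6930
OR_MH = (31.5929 + 15.7895) / (2.6903 + 11.6930) = 47.3824 / 14.3832 = 3.29428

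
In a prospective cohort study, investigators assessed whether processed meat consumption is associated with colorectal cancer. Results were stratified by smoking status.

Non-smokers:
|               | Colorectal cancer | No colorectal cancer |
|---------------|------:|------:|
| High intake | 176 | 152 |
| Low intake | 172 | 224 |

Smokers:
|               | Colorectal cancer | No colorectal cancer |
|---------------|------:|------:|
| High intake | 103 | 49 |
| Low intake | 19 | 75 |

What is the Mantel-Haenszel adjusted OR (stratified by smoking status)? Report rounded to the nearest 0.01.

2.15

OR_MH = Σ(aᵢdᵢ/nᵢ) / Σ(bᵢcᵢ/nᵢ), where nᵢ is the stratum total.
Stratum 1 (Non-smokers): n = 724; a·d/n = 176·224/724 = 54.4530; b·c/n = 152·172/724 = 36.1105
Stratum 2 (Smokers): n = 246; a·d/n = 103·75/246 = 31.4024; b·c/n = 49·19/246 = 3.7846
OR_MH = (54.4530 + 31.4024) / (36.1105 + 3.7846) = 85.8555 / 39.8951 = 2.15203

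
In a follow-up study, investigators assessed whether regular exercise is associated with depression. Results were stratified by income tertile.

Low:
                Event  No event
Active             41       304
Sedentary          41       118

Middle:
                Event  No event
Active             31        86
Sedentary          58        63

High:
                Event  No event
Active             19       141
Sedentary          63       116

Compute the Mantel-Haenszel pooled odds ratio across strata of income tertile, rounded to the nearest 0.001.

OR_MH = Σ(aᵢdᵢ/nᵢ) / Σ(bᵢcᵢ/nᵢ), where nᵢ is the stratum total.
Stratum 1 (Low): n = 504; a·d/n = 41·118/504 = 9.5992; b·c/n = 304·41/504 = 24.7302
Stratum 2 (Middle): n = 238; a·d/n = 31·63/238 = 8.2059; b·c/n = 86·58/238 = 20.9580
Stratum 3 (High): n = 339; a·d/n = 19·116/339 = 6.5015; b·c/n = 141·63/339 = 26.2035
OR_MH = (9.5992 + 8.2059 + 6.5015) / (24.7302 + 20.9580 + 26.2035) = 24.3066 / 71.8917 = 0.33810

0.338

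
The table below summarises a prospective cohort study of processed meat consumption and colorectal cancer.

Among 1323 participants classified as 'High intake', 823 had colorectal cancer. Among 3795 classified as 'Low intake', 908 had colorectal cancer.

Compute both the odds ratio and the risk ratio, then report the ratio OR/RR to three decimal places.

2.013

From the description: a = 823, b = 500, c = 908, d = 2887.
OR = (823·2887)/(500·908) = 2376001/454000 = 5.23348
Risk in exposed = 823/1323 = 0.62207; risk in unexposed = 908/3795 = 0.23926; RR = 2.59996
OR/RR = 5.23348 / 2.59996 = 2.01291
The outcome is not rare, so the OR lies further from 1 than the RR.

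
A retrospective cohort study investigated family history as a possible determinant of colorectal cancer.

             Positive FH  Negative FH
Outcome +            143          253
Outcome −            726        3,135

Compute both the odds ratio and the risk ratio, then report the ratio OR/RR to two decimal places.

Reading the table with exposure as columns: a = 143 (Positive FH, case), b = 726 (Positive FH, non-case), c = 253 (Negative FH, case), d = 3135.
OR = (143·3135)/(726·253) = 448305/183678 = 2.44071
Risk in exposed = 143/869 = 0.16456; risk in unexposed = 253/3388 = 0.07468; RR = 2.20363
OR/RR = 2.44071 / 2.20363 = 1.10759
The outcome is not rare, so the OR lies further from 1 than the RR.

1.11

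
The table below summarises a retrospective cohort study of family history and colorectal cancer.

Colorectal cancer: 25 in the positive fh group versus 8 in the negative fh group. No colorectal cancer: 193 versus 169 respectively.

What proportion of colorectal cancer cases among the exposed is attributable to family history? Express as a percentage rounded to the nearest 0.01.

From the description: a = 25, b = 193, c = 8, d = 169.
Risk in exposed = 25/218 = 0.11468; risk in unexposed = 8/177 = 0.04520.
RR = 0.11468/0.04520 = 2.53727
AR% = (RR − 1)/RR × 100 = (2.53727 − 1)/2.53727 × 100 = 60.5876%

60.59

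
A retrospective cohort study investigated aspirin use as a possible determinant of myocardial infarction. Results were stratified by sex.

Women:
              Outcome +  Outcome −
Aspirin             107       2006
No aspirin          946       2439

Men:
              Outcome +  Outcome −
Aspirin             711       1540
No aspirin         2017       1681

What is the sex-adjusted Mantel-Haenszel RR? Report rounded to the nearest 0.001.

RR_MH = Σ(aᵢ·n₀ᵢ/nᵢ) / Σ(cᵢ·n₁ᵢ/nᵢ), with n₁ᵢ = aᵢ+bᵢ (exposed), n₀ᵢ = cᵢ+dᵢ (unexposed), nᵢ = n₁ᵢ+n₀ᵢ.
Stratum 1 (Women): n₁ = 2113, n₀ = 3385, n = 5498; a·n₀/n = 107·3385/5498 = 65.8776; c·n₁/n = 946·2113/5498 = 363.5682
Stratum 2 (Men): n₁ = 2251, n₀ = 3698, n = 5949; a·n₀/n = 711·3698/5949 = 441.9697; c·n₁/n = 2017·2251/5949 = 763.1984
RR_MH = (65.8776 + 441.9697) / (363.5682 + 763.1984) = 507.8473 / 1126.7666 = 0.45071

0.451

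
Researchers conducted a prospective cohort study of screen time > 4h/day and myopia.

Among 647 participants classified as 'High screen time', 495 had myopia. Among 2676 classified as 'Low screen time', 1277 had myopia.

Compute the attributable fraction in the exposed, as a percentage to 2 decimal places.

From the description: a = 495, b = 152, c = 1277, d = 1399.
Risk in exposed = 495/647 = 0.76507; risk in unexposed = 1277/2676 = 0.47720.
RR = 0.76507/0.47720 = 1.60323
AR% = (RR − 1)/RR × 100 = (1.60323 − 1)/1.60323 × 100 = 37.6260%

37.63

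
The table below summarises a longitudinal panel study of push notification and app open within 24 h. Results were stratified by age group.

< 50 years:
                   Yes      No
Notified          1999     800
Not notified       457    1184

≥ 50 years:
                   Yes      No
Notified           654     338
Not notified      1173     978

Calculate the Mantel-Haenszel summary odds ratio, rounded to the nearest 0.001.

3.533

OR_MH = Σ(aᵢdᵢ/nᵢ) / Σ(bᵢcᵢ/nᵢ), where nᵢ is the stratum total.
Stratum 1 (< 50 years): n = 4440; a·d/n = 1999·1184/4440 = 533.0667; b·c/n = 800·457/4440 = 82.3423
Stratum 2 (≥ 50 years): n = 3143; a·d/n = 654·978/3143 = 203.5037; b·c/n = 338·1173/3143 = 126.1451
OR_MH = (533.0667 + 203.5037) / (82.3423 + 126.1451) = 736.5703 / 208.4874 = 3.53292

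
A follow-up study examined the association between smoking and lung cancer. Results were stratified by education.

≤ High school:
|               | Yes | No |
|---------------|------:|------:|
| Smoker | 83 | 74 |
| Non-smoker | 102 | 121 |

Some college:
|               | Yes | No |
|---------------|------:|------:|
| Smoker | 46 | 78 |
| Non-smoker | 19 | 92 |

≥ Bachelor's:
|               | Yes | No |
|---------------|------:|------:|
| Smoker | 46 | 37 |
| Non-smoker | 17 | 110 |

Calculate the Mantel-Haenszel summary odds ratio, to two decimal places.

OR_MH = Σ(aᵢdᵢ/nᵢ) / Σ(bᵢcᵢ/nᵢ), where nᵢ is the stratum total.
Stratum 1 (≤ High school): n = 380; a·d/n = 83·121/380 = 26.4289; b·c/n = 74·102/380 = 19.8632
Stratum 2 (Some college): n = 235; a·d/n = 46·92/235 = 18.0085; b·c/n = 78·19/235 = 6.3064
Stratum 3 (≥ Bachelor's): n = 210; a·d/n = 46·110/210 = 24.0952; b·c/n = 37·17/210 = 2.9952
OR_MH = (26.4289 + 18.0085 + 24.0952) / (19.8632 + 6.3064 + 2.9952) = 68.5327 / 29.1648 = 2.34984

2.35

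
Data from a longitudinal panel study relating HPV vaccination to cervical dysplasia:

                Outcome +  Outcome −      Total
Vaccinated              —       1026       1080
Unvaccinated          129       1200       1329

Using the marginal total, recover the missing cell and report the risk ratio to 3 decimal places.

0.515

The missing cell is in the exposed row: 1080 − 1026 = 54.
So a = 54, b = 1026, c = 129, d = 1200.
RR = [a/(a+b)] / [c/(c+d)] = (54/1080) / (129/1329) = 0.05000/0.09707 = 0.51512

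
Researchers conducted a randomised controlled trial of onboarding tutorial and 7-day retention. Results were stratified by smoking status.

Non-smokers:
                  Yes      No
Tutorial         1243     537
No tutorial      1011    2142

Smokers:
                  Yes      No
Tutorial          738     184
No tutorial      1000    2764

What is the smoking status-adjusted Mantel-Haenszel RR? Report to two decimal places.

2.47

RR_MH = Σ(aᵢ·n₀ᵢ/nᵢ) / Σ(cᵢ·n₁ᵢ/nᵢ), with n₁ᵢ = aᵢ+bᵢ (exposed), n₀ᵢ = cᵢ+dᵢ (unexposed), nᵢ = n₁ᵢ+n₀ᵢ.
Stratum 1 (Non-smokers): n₁ = 1780, n₀ = 3153, n = 4933; a·n₀/n = 1243·3153/4933 = 794.4819; c·n₁/n = 1011·1780/4933 = 364.8044
Stratum 2 (Smokers): n₁ = 922, n₀ = 3764, n = 4686; a·n₀/n = 738·3764/4686 = 592.7939; c·n₁/n = 1000·922/4686 = 196.7563
RR_MH = (794.4819 + 592.7939) / (364.8044 + 196.7563) = 1387.2757 / 561.5607 = 2.47039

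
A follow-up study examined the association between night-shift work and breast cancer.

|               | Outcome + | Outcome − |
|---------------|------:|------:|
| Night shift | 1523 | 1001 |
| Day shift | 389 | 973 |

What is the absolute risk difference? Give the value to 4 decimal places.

Cells: a = 1523, b = 1001, c = 389, d = 973.
Risk in exposed = 1523/2524 = 0.603407; risk in unexposed = 389/1362 = 0.285609.
Risk difference = 0.603407 − 0.285609 = 0.317798

0.3178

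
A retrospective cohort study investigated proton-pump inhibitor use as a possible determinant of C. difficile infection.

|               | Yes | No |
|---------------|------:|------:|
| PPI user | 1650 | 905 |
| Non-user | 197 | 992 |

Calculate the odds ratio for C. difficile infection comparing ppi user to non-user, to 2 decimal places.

Cells: a = 1650, b = 905, c = 197, d = 992.
OR = (a·d)/(b·c) = (1650 × 992) / (905 × 197) = 1636800 / 178285 = 9.18081
The odds of C. difficile infection are about 9.18 times as high in the ppi user group.

9.18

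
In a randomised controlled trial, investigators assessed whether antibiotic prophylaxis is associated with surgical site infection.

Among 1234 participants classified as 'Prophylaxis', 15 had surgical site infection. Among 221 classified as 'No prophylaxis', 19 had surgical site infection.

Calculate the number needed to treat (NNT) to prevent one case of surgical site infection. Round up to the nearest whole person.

14

Risk in treated group = 15/1234 = 0.01216; risk in control = 19/221 = 0.08597.
Absolute risk reduction = 0.08597 − 0.01216 = 0.07382
NNT = 1 / ARR = 1 / 0.07382 = 13.547 → round up → 14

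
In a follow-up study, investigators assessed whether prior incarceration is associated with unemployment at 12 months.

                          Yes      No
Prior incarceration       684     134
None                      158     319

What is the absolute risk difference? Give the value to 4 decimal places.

0.5049

Cells: a = 684, b = 134, c = 158, d = 319.
Risk in exposed = 684/818 = 0.836186; risk in unexposed = 158/477 = 0.331237.
Risk difference = 0.836186 − 0.331237 = 0.504949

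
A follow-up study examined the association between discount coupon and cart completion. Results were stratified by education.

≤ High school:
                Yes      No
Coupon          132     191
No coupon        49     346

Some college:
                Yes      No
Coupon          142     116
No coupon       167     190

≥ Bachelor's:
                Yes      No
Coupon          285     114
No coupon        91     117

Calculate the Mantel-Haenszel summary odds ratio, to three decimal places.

OR_MH = Σ(aᵢdᵢ/nᵢ) / Σ(bᵢcᵢ/nᵢ), where nᵢ is the stratum total.
Stratum 1 (≤ High school): n = 718; a·d/n = 132·346/718 = 63.6100; b·c/n = 191·49/718 = 13.0348
Stratum 2 (Some college): n = 615; a·d/n = 142·190/615 = 43.8699; b·c/n = 116·167/615 = 31.4992
Stratum 3 (≥ Bachelor's): n = 607; a·d/n = 285·117/607 = 54.9341; b·c/n = 114·91/607 = 17.0906
OR_MH = (63.6100 + 43.8699 + 54.9341) / (13.0348 + 31.4992 + 17.0906) = 162.4140 / 61.6246 = 2.63554

2.636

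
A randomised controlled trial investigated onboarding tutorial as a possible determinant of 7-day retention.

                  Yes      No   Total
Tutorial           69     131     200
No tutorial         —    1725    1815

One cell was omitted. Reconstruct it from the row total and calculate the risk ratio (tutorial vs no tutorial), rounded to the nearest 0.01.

6.96

The missing cell is in the unexposed row: 1815 − 1725 = 90.
So a = 69, b = 131, c = 90, d = 1725.
RR = [a/(a+b)] / [c/(c+d)] = (69/200) / (90/1815) = 0.34500/0.04959 = 6.95750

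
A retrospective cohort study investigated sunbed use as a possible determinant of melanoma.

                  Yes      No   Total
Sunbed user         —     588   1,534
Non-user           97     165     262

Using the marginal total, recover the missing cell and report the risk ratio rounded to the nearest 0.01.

1.67

The missing cell is in the exposed row: 1534 − 588 = 946.
So a = 946, b = 588, c = 97, d = 165.
RR = [a/(a+b)] / [c/(c+d)] = (946/1534) / (97/262) = 0.61669/0.37023 = 1.66569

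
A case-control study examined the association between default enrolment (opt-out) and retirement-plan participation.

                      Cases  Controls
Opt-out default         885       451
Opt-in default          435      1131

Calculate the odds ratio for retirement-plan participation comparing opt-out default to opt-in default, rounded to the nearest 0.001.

Cells: a = 885, b = 451, c = 435, d = 1131.
OR = (a·d)/(b·c) = (885 × 1131) / (451 × 435) = 1000935 / 196185 = 5.10200
The odds of retirement-plan participation are about 5.10 times as high in the opt-out default group.

5.102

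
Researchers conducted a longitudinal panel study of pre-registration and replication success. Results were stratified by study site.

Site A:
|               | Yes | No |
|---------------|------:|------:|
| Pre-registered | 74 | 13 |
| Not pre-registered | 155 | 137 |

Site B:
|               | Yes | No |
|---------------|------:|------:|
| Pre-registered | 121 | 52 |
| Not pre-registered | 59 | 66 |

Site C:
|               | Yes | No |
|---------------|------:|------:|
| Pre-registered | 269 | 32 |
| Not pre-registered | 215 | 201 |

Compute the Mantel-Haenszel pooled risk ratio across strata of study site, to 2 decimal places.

RR_MH = Σ(aᵢ·n₀ᵢ/nᵢ) / Σ(cᵢ·n₁ᵢ/nᵢ), with n₁ᵢ = aᵢ+bᵢ (exposed), n₀ᵢ = cᵢ+dᵢ (unexposed), nᵢ = n₁ᵢ+n₀ᵢ.
Stratum 1 (Site A): n₁ = 87, n₀ = 292, n = 379; a·n₀/n = 74·292/379 = 57.0132; c·n₁/n = 155·87/379 = 35.5805
Stratum 2 (Site B): n₁ = 173, n₀ = 125, n = 298; a·n₀/n = 121·125/298 = 50.7550; c·n₁/n = 59·173/298 = 34.2517
Stratum 3 (Site C): n₁ = 301, n₀ = 416, n = 717; a·n₀/n = 269·416/717 = 156.0725; c·n₁/n = 215·301/717 = 90.2580
RR_MH = (57.0132 + 50.7550 + 156.0725) / (35.5805 + 34.2517 + 90.2580) = 263.8408 / 160.0902 = 1.64808

1.65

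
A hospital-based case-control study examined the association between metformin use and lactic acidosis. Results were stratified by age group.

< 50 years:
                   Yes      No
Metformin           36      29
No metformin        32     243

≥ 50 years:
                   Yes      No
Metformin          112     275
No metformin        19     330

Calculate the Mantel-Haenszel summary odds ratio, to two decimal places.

OR_MH = Σ(aᵢdᵢ/nᵢ) / Σ(bᵢcᵢ/nᵢ), where nᵢ is the stratum total.
Stratum 1 (< 50 years): n = 340; a·d/n = 36·243/340 = 25.7294; b·c/n = 29·32/340 = 2.7294
Stratum 2 (≥ 50 years): n = 736; a·d/n = 112·330/736 = 50.2174; b·c/n = 275·19/736 = 7.0992
OR_MH = (25.7294 + 50.2174) / (2.7294 + 7.0992) = 75.9468 / 9.8286 = 7.72713

7.73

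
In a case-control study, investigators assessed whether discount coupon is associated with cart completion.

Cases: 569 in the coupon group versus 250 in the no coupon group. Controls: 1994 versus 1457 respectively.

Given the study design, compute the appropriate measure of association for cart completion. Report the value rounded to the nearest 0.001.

1.663

From the description: a = 569, b = 1994, c = 250, d = 1457.
This is a case-control study: participants were sampled on outcome status, so risks in the source population cannot be estimated directly — relative risk is not valid here. The odds ratio is the appropriate measure.
OR = (a·d)/(b·c) = (569 × 1457) / (1994 × 250) = 829033 / 498500 = 1.66306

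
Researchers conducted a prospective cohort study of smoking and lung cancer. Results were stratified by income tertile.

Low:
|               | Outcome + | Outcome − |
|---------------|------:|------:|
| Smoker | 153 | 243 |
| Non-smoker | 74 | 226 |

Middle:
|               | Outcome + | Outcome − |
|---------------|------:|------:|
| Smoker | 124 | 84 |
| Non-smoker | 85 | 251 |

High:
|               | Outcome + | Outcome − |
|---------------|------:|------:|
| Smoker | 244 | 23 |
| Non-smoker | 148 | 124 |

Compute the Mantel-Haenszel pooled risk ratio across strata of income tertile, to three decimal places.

RR_MH = Σ(aᵢ·n₀ᵢ/nᵢ) / Σ(cᵢ·n₁ᵢ/nᵢ), with n₁ᵢ = aᵢ+bᵢ (exposed), n₀ᵢ = cᵢ+dᵢ (unexposed), nᵢ = n₁ᵢ+n₀ᵢ.
Stratum 1 (Low): n₁ = 396, n₀ = 300, n = 696; a·n₀/n = 153·300/696 = 65.9483; c·n₁/n = 74·396/696 = 42.1034
Stratum 2 (Middle): n₁ = 208, n₀ = 336, n = 544; a·n₀/n = 124·336/544 = 76.5882; c·n₁/n = 85·208/544 = 32.5000
Stratum 3 (High): n₁ = 267, n₀ = 272, n = 539; a·n₀/n = 244·272/539 = 123.1317; c·n₁/n = 148·267/539 = 73.3135
RR_MH = (65.9483 + 76.5882 + 123.1317) / (42.1034 + 32.5000 + 73.3135) = 265.6682 / 147.9170 = 1.79606

1.796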